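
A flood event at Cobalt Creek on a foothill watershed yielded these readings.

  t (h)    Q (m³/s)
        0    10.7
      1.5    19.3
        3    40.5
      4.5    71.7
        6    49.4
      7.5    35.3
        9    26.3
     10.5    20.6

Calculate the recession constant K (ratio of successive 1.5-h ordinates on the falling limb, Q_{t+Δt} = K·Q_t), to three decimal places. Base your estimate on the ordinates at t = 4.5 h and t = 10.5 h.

Using the recession-limb readings at t = 4.5 h and t = 10.5 h: Q falls from 71.7 to 20.6 m³/s over 4 intervals.
K = (Q₂/Q₁)^(1/4) = (20.6/71.7)^(1/4) = 0.732.

K ≈ 0.732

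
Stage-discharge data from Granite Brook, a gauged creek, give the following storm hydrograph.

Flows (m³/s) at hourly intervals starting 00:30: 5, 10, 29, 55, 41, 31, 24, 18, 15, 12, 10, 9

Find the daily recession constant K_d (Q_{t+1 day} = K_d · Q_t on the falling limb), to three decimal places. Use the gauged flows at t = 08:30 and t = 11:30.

K_d ≈ 0.017

Between t = 08:30 and t = 11:30 the flow falls from 15 to 9 m³/s over 3×1 h = 3 h.
Per-interval ratio K = (9/15)^(1/3) = 0.8434; K_d = K^(24/1) = 0.017.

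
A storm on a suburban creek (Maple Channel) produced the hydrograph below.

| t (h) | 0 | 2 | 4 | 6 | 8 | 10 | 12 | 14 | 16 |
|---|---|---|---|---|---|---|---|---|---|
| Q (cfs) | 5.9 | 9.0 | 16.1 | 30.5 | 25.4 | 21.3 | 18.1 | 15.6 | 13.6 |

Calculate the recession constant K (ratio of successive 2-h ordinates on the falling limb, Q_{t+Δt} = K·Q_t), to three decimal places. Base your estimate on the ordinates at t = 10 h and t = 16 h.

Using the recession-limb readings at t = 10 h and t = 16 h: Q falls from 21.3 to 13.6 cfs over 3 intervals.
K = (Q₂/Q₁)^(1/3) = (13.6/21.3)^(1/3) = 0.861.

K ≈ 0.861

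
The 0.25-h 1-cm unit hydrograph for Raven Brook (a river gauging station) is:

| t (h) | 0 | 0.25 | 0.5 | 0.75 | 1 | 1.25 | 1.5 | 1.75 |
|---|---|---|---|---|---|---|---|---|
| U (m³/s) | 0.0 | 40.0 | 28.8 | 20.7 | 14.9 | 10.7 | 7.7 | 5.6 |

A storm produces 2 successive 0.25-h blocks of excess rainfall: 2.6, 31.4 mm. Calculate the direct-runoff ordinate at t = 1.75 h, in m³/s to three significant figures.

Q ≈ 25.6 m³/s

By discrete convolution, Q_j = Σ (P_i / 10 mm) · U_{j−i}.
At t = 1.75 h (j=7): Q = (2.6/10)·5.6 + (31.4/10)·7.7 = 25.6 m³/s.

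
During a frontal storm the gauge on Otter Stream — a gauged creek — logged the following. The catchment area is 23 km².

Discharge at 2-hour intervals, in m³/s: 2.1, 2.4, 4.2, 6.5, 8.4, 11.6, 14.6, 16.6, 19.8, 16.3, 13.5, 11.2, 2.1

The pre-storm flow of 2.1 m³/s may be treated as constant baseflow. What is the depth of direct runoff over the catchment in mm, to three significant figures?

d ≈ 31.9 mm

Direct runoff: 0.0, 0.3, 2.1, 4.4, 6.3, 9.5, 12.5, 14.5, 17.7, 14.2, 11.4, 9.1, 0.0 m³/s; ΣQ_DR = 102.0 m³/s.
V = ΣQ_DR · Δt = 102.0 × 7200 s = 7.344 × 10^5 m³.
Over A = 23 km², depth = V / A = 31.9 mm.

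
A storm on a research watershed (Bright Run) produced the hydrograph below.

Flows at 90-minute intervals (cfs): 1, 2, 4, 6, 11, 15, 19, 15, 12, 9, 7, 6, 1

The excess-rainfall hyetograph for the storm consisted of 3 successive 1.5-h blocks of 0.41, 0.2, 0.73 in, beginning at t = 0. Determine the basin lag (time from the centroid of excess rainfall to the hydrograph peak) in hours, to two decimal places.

t_L ≈ 6.39 h

Centroid of excess rainfall: t_c = Σ P_i·t̄_i / ΣP_i = 2.6082 h (block centres at 0.75, 2.25, 3.75 h).
Hydrograph peak occurs at t = 9 h, so basin lag t_L = 9 − 2.6082 = 6.39 h.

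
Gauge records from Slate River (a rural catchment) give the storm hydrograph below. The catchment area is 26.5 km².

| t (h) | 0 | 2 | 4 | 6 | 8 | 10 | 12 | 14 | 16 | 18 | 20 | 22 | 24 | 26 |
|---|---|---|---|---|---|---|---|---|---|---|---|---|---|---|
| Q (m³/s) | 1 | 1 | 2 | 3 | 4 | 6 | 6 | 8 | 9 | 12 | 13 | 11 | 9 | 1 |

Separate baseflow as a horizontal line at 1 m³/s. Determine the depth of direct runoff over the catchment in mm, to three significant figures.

d ≈ 19.6 mm

Direct runoff: 0.0, 0.0, 1.0, 2.0, 3.0, 5.0, 5.0, 7.0, 8.0, 11.0, 12.0, 10.0, 8.0, 0.0 m³/s; ΣQ_DR = 72.00 m³/s.
V = ΣQ_DR · Δt = 72.00 × 7200 s = 5.184 × 10^5 m³.
Over A = 26.5 km², depth = V / A = 19.6 mm.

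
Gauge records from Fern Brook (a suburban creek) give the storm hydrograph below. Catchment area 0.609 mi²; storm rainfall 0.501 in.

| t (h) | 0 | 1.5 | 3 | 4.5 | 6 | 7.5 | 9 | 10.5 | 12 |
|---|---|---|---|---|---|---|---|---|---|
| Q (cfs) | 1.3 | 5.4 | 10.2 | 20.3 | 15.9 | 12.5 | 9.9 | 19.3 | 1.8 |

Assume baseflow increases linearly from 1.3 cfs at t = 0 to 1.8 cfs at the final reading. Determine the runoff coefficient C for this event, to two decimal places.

ΣQ_DR = 82.65 cfs; V = ΣQ_DR·Δt = 4.463 × 10^5 ft³.
Runoff depth d = V / A = 0.3155 in.
C = d / P = 0.3155 / 0.501 = 0.63.

C ≈ 0.63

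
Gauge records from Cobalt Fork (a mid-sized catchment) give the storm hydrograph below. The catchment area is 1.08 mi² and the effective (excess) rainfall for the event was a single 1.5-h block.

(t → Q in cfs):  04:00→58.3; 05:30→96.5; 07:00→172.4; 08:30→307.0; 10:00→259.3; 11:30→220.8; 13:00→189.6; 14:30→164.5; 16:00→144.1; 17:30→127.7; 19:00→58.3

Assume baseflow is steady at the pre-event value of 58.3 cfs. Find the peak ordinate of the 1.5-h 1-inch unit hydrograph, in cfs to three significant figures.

U_p ≈ 99.9 cfs

Direct runoff: 0.0, 38.2, 114.1, 248.7, 201.0, 162.5, 131.3, 106.2, 85.8, 69.4, 0.0 cfs; ΣQ_DR = 1157 cfs, peak = 248.7 cfs.
Runoff depth d = ΣQ_DR·Δt / A = 1157 × 5400 / (1.08 mi²) = 2.491 in.
The 1-inch UH is the DRH scaled by (1 in)/d, so U_p = 248.7 × 1/2.491 = 99.9 cfs.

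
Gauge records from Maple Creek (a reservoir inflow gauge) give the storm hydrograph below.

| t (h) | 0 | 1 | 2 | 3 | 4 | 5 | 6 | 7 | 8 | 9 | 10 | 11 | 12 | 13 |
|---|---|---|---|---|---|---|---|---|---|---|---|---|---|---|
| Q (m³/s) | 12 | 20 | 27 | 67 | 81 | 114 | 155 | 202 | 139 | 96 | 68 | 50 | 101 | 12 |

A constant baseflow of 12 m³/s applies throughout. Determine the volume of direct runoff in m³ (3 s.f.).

V ≈ 3.51 × 10^6 m³

Direct-runoff ordinates (Q − Q_b): 0.0, 8.0, 15.0, 55.0, 69.0, 102.0, 143.0, 190.0, 127.0, 84.0, 56.0, 38.0, 89.0, 0.0 m³/s.
ΣQ_DR = 976.0 m³/s.
With Δt = 1 h = 3600 s, V = ΣQ_DR · Δt = 976.0 × 3600 = 3.51 × 10^6 m³.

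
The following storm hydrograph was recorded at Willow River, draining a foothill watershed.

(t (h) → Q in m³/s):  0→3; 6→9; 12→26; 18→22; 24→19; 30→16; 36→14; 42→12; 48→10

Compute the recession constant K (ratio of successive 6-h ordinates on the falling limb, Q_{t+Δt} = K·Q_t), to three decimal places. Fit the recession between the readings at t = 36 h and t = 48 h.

Using the recession-limb readings at t = 36 h and t = 48 h: Q falls from 14 to 10 m³/s over 2 intervals.
K = (Q₂/Q₁)^(1/2) = (10/14)^(1/2) = 0.845.

K ≈ 0.845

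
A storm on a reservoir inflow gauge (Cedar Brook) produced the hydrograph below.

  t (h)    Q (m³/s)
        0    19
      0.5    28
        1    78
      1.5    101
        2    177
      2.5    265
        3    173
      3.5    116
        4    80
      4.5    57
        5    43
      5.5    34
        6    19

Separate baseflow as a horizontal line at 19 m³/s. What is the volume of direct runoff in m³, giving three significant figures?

Direct-runoff ordinates (Q − Q_b): 0.0, 9.0, 59.0, 82.0, 158.0, 246.0, 154.0, 97.0, 61.0, 38.0, 24.0, 15.0, 0.0 m³/s.
ΣQ_DR = 943.0 m³/s.
With Δt = 0.5 h = 1800 s, V = ΣQ_DR · Δt = 943.0 × 1800 = 1.70 × 10^6 m³.

V ≈ 1.70 × 10^6 m³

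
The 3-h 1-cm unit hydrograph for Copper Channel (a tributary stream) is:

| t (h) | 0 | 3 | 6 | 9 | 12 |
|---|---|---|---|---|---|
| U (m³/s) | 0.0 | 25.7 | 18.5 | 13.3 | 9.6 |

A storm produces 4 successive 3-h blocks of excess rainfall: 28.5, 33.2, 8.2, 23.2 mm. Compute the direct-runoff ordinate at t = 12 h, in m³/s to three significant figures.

By discrete convolution, Q_j = Σ (P_i / 10 mm) · U_{j−i}.
At t = 12 h (j=4): Q = (28.5/10)·9.6 + (33.2/10)·13.3 + (8.2/10)·18.5 + (23.2/10)·25.7 = 146 m³/s.

Q ≈ 146 m³/s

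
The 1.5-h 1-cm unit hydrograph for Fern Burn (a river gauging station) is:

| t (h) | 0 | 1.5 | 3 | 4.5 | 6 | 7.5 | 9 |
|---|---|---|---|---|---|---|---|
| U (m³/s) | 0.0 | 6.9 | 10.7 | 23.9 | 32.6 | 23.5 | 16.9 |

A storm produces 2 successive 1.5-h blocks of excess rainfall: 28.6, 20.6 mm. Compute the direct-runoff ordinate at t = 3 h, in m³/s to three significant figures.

Q ≈ 44.8 m³/s

By discrete convolution, Q_j = Σ (P_i / 10 mm) · U_{j−i}.
At t = 3 h (j=2): Q = (28.6/10)·10.7 + (20.6/10)·6.9 = 44.8 m³/s.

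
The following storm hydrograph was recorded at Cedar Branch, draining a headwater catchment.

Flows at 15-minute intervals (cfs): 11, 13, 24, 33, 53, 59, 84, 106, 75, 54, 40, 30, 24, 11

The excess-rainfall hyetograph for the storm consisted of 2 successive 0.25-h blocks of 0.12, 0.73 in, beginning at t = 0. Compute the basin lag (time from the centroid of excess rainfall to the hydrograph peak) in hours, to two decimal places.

t_L ≈ 1.41 h

Centroid of excess rainfall: t_c = Σ P_i·t̄_i / ΣP_i = 0.3397 h (block centres at 0.125, 0.375 h).
Hydrograph peak occurs at t = 1.75 h, so basin lag t_L = 1.75 − 0.3397 = 1.41 h.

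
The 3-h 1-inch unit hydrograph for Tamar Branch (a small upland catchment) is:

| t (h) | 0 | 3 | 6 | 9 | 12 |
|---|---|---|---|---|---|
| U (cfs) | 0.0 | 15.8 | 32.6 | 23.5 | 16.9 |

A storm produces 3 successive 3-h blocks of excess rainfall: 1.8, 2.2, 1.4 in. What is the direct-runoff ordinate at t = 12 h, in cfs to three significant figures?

Q ≈ 128 cfs

By discrete convolution, Q_j = Σ (P_i / 1 in) · U_{j−i}.
At t = 12 h (j=4): Q = (1.8/1)·16.9 + (2.2/1)·23.5 + (1.4/1)·32.6 = 128 cfs.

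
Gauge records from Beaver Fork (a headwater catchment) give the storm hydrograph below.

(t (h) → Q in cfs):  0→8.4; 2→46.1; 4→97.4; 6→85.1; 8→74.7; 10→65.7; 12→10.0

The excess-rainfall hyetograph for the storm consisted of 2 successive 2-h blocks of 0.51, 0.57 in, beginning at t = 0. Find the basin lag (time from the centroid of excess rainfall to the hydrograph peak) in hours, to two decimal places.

t_L ≈ 1.94 h

Centroid of excess rainfall: t_c = Σ P_i·t̄_i / ΣP_i = 2.0556 h (block centres at 1, 3 h).
Hydrograph peak occurs at t = 4 h, so basin lag t_L = 4 − 2.0556 = 1.94 h.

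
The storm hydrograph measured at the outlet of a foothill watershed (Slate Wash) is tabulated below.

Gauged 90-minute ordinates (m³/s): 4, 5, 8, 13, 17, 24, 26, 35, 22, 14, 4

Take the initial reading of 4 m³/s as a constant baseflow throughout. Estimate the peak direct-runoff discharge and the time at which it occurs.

Subtracting baseflow gives direct-runoff ordinates: 0.0, 1.0, 4.0, 9.0, 13.0, 20.0, 22.0, 31.0, 18.0, 10.0, 0.0 m³/s.
The maximum is 31.0 m³/s, occurring at the reading for t = 10.5 h.

Q_p = 31.0 m³/s at t = 10.5 h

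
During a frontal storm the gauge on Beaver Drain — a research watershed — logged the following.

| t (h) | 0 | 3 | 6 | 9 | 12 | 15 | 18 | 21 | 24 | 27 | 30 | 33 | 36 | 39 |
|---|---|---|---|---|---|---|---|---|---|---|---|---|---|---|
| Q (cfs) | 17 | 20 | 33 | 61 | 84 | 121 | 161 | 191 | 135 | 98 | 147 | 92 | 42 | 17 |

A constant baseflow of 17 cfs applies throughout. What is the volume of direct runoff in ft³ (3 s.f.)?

Direct-runoff ordinates (Q − Q_b): 0.0, 3.0, 16.0, 44.0, 67.0, 104.0, 144.0, 174.0, 118.0, 81.0, 130.0, 75.0, 25.0, 0.0 cfs.
ΣQ_DR = 981.0 cfs.
With Δt = 3 h = 10800 s, V = ΣQ_DR · Δt = 981.0 × 10800 = 1.06 × 10^7 ft³.

V ≈ 1.06 × 10^7 ft³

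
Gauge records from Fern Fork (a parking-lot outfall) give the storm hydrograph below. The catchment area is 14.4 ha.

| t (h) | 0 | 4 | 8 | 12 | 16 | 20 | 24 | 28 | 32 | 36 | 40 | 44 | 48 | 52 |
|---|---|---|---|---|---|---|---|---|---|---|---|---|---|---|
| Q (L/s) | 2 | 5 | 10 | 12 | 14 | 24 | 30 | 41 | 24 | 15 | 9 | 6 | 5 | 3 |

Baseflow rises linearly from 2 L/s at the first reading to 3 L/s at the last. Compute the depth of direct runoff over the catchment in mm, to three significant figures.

Direct runoff: 0.00, 2.92, 7.85, 9.77, 11.69, 21.62, 27.54, 38.46, 21.38, 12.31, 6.23, 3.15, 2.08, 0.00 L/s; ΣQ_DR = 165.0 L/s.
V = ΣQ_DR · Δt = 165.0 × 14400 s = 2.376 × 10^6 L.
Over A = 14.4 ha, depth = V / A = 16.5 mm.

d ≈ 16.5 mm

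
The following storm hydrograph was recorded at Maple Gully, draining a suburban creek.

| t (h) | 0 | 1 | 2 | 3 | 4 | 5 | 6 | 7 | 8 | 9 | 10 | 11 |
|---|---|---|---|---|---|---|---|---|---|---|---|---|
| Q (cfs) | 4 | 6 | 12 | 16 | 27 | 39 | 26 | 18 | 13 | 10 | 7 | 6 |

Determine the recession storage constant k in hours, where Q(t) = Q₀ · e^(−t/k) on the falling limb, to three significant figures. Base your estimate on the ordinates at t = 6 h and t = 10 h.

On the falling limb, Q drops from 26 to 7 cfs between t = 6 h and t = 10 h (Δt = 4 h).
k = −Δt / ln(Q₂/Q₁) = −4 / ln(7/26) = 3.05 h.

k ≈ 3.05 h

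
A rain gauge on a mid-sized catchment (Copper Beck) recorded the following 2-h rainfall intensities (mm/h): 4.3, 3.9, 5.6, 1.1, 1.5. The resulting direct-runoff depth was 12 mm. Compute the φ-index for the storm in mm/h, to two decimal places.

φ ≈ 2.60 mm/h

Only the 3 blocks with intensity above φ contribute runoff: 4.3, 3.9, 5.6 mm/h.
Σ(I−φ)·Δt = d  ⇒  (4.3+3.9+5.6 − 3φ)·2 = 12
φ = (13.80 − 12/2) / 3 = 2.60 mm/h.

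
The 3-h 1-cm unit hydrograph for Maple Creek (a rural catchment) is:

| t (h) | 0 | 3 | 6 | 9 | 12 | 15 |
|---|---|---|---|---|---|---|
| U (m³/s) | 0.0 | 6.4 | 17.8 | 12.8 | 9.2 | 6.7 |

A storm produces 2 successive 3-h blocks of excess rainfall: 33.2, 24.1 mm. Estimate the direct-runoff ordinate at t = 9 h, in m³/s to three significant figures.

Q ≈ 85.4 m³/s

By discrete convolution, Q_j = Σ (P_i / 10 mm) · U_{j−i}.
At t = 9 h (j=3): Q = (33.2/10)·12.8 + (24.1/10)·17.8 = 85.4 m³/s.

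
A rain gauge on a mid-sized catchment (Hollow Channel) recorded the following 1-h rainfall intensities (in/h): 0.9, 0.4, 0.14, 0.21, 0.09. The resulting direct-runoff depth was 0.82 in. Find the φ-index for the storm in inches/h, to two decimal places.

φ ≈ 0.24 in/h

Only the 2 blocks with intensity above φ contribute runoff: 0.9, 0.4 in/h.
Σ(I−φ)·Δt = d  ⇒  (0.9+0.4 − 2φ)·1 = 0.82
φ = (1.300 − 0.82/1) / 2 = 0.24 in/h.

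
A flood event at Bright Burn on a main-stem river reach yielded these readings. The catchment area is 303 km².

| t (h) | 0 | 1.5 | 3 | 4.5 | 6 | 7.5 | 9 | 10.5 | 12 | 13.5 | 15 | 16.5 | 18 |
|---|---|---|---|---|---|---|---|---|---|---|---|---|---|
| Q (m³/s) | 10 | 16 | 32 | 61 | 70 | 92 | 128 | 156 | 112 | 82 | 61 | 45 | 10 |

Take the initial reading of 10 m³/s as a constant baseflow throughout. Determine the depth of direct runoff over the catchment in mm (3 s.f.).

Direct runoff: 0.0, 6.0, 22.0, 51.0, 60.0, 82.0, 118.0, 146.0, 102.0, 72.0, 51.0, 35.0, 0.0 m³/s; ΣQ_DR = 745.0 m³/s.
V = ΣQ_DR · Δt = 745.0 × 5400 s = 4.023 × 10^6 m³.
Over A = 303 km², depth = V / A = 13.3 mm.

d ≈ 13.3 mm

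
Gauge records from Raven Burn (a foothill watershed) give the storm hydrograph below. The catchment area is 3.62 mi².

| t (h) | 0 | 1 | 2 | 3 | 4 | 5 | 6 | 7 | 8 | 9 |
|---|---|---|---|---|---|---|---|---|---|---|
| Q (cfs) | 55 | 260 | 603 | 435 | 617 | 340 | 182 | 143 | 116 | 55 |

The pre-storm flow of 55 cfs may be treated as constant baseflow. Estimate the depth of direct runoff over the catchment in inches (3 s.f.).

d ≈ 0.966 in

Direct runoff: 0.0, 205.0, 548.0, 380.0, 562.0, 285.0, 127.0, 88.0, 61.0, 0.0 cfs; ΣQ_DR = 2256 cfs.
V = ΣQ_DR · Δt = 2256 × 3600 s = 8.122 × 10^6 ft³.
Over A = 3.62 mi², depth = V / A = 0.966 in.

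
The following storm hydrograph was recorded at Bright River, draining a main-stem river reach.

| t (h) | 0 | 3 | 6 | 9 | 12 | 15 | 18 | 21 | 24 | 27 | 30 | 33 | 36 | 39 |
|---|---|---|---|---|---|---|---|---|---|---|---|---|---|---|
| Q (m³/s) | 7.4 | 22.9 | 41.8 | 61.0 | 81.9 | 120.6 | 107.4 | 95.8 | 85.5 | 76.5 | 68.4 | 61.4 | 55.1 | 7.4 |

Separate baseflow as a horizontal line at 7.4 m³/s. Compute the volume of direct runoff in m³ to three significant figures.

Direct-runoff ordinates (Q − Q_b): 0.0, 15.5, 34.4, 53.6, 74.5, 113.2, 100.0, 88.4, 78.1, 69.1, 61.0, 54.0, 47.7, 0.0 m³/s.
ΣQ_DR = 789.5 m³/s.
With Δt = 3 h = 10800 s, V = ΣQ_DR · Δt = 789.5 × 10800 = 8.53 × 10^6 m³.

V ≈ 8.53 × 10^6 m³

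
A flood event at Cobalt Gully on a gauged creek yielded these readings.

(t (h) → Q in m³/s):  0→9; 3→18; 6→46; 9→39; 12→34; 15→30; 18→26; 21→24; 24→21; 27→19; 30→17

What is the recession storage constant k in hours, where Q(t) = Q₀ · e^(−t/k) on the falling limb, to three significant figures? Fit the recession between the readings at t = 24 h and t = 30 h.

k ≈ 28.4 h

On the falling limb, Q drops from 21 to 17 m³/s between t = 24 h and t = 30 h (Δt = 6 h).
k = −Δt / ln(Q₂/Q₁) = −6 / ln(17/21) = 28.4 h.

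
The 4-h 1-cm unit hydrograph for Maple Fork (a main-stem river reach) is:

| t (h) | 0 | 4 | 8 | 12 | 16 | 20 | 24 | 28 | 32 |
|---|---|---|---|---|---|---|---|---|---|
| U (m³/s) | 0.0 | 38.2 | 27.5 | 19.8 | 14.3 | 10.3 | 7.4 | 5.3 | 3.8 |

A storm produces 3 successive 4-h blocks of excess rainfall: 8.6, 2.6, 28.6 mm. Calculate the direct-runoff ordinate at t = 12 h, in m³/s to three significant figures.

By discrete convolution, Q_j = Σ (P_i / 10 mm) · U_{j−i}.
At t = 12 h (j=3): Q = (8.6/10)·19.8 + (2.6/10)·27.5 + (28.6/10)·38.2 = 133 m³/s.

Q ≈ 133 m³/s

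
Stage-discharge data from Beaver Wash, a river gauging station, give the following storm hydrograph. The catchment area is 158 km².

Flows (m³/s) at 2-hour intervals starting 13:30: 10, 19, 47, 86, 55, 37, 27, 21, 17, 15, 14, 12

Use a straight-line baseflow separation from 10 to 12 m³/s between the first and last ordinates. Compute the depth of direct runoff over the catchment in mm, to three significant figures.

Direct runoff: 0.00, 8.82, 36.64, 75.45, 44.27, 26.09, 15.91, 9.73, 5.55, 3.36, 2.18, 0.00 m³/s; ΣQ_DR = 228.0 m³/s.
V = ΣQ_DR · Δt = 228.0 × 7200 s = 1.642 × 10^6 m³.
Over A = 158 km², depth = V / A = 10.4 mm.

d ≈ 10.4 mm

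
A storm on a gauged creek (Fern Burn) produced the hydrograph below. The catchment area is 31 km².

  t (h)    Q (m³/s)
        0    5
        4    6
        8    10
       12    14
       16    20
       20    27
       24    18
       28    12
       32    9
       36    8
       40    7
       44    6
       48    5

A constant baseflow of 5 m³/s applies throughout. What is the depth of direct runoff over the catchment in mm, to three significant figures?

d ≈ 38.1 mm

Direct runoff: 0.0, 1.0, 5.0, 9.0, 15.0, 22.0, 13.0, 7.0, 4.0, 3.0, 2.0, 1.0, 0.0 m³/s; ΣQ_DR = 82.00 m³/s.
V = ΣQ_DR · Δt = 82.00 × 14400 s = 1.181 × 10^6 m³.
Over A = 31 km², depth = V / A = 38.1 mm.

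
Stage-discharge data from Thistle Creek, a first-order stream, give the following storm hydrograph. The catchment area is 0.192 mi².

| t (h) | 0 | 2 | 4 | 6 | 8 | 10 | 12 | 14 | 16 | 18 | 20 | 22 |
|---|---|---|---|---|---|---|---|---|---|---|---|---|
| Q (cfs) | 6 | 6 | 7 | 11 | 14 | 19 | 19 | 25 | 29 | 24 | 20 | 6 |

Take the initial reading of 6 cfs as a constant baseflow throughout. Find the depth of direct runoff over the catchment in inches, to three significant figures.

Direct runoff: 0.0, 0.0, 1.0, 5.0, 8.0, 13.0, 13.0, 19.0, 23.0, 18.0, 14.0, 0.0 cfs; ΣQ_DR = 114.0 cfs.
V = ΣQ_DR · Δt = 114.0 × 7200 s = 8.208 × 10^5 ft³.
Over A = 0.192 mi², depth = V / A = 1.84 in.

d ≈ 1.84 in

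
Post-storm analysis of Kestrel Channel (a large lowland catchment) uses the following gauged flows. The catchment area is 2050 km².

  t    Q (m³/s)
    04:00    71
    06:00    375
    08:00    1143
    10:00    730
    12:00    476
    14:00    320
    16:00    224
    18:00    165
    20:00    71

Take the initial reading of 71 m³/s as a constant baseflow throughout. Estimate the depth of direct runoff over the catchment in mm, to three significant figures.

Direct runoff: 0.0, 304.0, 1072.0, 659.0, 405.0, 249.0, 153.0, 94.0, 0.0 m³/s; ΣQ_DR = 2936 m³/s.
V = ΣQ_DR · Δt = 2936 × 7200 s = 2.114 × 10^7 m³.
Over A = 2050 km², depth = V / A = 10.3 mm.

d ≈ 10.3 mm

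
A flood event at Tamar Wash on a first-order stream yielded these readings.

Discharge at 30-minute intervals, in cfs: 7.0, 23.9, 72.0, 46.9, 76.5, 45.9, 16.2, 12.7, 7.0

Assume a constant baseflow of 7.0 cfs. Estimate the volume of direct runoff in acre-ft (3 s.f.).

V ≈ 10.1 acre-ft

Direct-runoff ordinates (Q − Q_b): 0.0, 16.9, 65.0, 39.9, 69.5, 38.9, 9.2, 5.7, 0.0 cfs.
ΣQ_DR = 245.1 cfs.
With Δt = 0.5 h = 1800 s, V = ΣQ_DR · Δt = 245.1 × 1800 = 4.41 × 10^5 ft³ = 10.1 acre-ft.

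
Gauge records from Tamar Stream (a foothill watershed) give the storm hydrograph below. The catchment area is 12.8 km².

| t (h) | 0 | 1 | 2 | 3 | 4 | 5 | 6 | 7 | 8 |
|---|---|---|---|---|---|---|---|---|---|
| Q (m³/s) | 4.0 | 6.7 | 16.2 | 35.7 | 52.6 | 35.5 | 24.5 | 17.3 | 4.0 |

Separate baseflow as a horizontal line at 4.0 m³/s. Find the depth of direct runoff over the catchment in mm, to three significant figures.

Direct runoff: 0.0, 2.7, 12.2, 31.7, 48.6, 31.5, 20.5, 13.3, 0.0 m³/s; ΣQ_DR = 160.5 m³/s.
V = ΣQ_DR · Δt = 160.5 × 3600 s = 5.778 × 10^5 m³.
Over A = 12.8 km², depth = V / A = 45.1 mm.

d ≈ 45.1 mm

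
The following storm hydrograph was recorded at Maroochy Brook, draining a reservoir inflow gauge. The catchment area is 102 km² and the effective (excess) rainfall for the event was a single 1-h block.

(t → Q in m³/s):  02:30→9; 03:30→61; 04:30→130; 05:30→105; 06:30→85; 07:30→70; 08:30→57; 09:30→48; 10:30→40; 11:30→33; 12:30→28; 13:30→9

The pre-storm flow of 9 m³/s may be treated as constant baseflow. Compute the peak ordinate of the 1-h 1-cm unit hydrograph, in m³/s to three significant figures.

Direct runoff: 0.0, 52.0, 121.0, 96.0, 76.0, 61.0, 48.0, 39.0, 31.0, 24.0, 19.0, 0.0 m³/s; ΣQ_DR = 567.0 m³/s, peak = 121.0 m³/s.
Runoff depth d = ΣQ_DR·Δt / A = 567.0 × 3600 / (102 km²) = 20.01 mm.
The 1-cm UH is the DRH scaled by (10 mm)/d, so U_p = 121.0 × 10/20.01 = 60.5 m³/s.

U_p ≈ 60.5 m³/s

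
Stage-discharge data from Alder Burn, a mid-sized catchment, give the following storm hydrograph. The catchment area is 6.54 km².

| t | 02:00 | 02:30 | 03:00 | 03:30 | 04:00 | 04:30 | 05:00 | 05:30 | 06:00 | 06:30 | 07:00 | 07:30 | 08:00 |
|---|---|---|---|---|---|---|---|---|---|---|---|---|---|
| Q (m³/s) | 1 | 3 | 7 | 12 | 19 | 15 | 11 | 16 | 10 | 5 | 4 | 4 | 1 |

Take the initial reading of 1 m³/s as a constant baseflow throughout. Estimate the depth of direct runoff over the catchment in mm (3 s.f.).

Direct runoff: 0.0, 2.0, 6.0, 11.0, 18.0, 14.0, 10.0, 15.0, 9.0, 4.0, 3.0, 3.0, 0.0 m³/s; ΣQ_DR = 95.00 m³/s.
V = ΣQ_DR · Δt = 95.00 × 1800 s = 1.710 × 10^5 m³.
Over A = 6.54 km², depth = V / A = 26.1 mm.

d ≈ 26.1 mm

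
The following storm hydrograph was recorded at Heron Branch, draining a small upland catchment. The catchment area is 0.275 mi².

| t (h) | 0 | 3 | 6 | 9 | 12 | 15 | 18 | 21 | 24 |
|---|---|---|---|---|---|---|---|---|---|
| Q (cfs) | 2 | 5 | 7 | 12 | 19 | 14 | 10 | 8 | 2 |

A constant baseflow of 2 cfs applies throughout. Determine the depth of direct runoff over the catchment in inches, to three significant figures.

d ≈ 1.03 in

Direct runoff: 0.0, 3.0, 5.0, 10.0, 17.0, 12.0, 8.0, 6.0, 0.0 cfs; ΣQ_DR = 61.00 cfs.
V = ΣQ_DR · Δt = 61.00 × 10800 s = 6.588 × 10^5 ft³.
Over A = 0.275 mi², depth = V / A = 1.03 in.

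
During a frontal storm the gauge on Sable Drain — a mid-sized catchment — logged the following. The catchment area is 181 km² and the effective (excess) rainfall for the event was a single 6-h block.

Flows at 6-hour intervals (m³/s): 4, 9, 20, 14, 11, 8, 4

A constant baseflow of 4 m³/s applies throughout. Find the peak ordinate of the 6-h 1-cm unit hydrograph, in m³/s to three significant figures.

Direct runoff: 0.0, 5.0, 16.0, 10.0, 7.0, 4.0, 0.0 m³/s; ΣQ_DR = 42.00 m³/s, peak = 16.0 m³/s.
Runoff depth d = ΣQ_DR·Δt / A = 42.00 × 21600 / (181 km²) = 5.012 mm.
The 1-cm UH is the DRH scaled by (10 mm)/d, so U_p = 16.0 × 10/5.012 = 31.9 m³/s.

U_p ≈ 31.9 m³/s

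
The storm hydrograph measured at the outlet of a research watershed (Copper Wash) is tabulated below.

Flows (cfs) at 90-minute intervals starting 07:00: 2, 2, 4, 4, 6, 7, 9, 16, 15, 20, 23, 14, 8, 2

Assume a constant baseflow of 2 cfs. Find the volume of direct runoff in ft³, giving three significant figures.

V ≈ 5.62 × 10^5 ft³

Direct-runoff ordinates (Q − Q_b): 0.0, 0.0, 2.0, 2.0, 4.0, 5.0, 7.0, 14.0, 13.0, 18.0, 21.0, 12.0, 6.0, 0.0 cfs.
ΣQ_DR = 104.0 cfs.
With Δt = 1.5 h = 5400 s, V = ΣQ_DR · Δt = 104.0 × 5400 = 5.62 × 10^5 ft³.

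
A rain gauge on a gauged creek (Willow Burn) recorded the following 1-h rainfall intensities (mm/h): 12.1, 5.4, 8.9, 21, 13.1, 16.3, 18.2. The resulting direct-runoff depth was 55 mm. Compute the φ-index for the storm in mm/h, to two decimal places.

Only the 6 blocks with intensity above φ contribute runoff: 12.1, 8.9, 21, 13.1, 16.3, 18.2 mm/h.
Σ(I−φ)·Δt = d  ⇒  (12.1+8.9+21+13.1+16.3+18.2 − 6φ)·1 = 55
φ = (89.60 − 55/1) / 6 = 5.77 mm/h.

φ ≈ 5.77 mm/h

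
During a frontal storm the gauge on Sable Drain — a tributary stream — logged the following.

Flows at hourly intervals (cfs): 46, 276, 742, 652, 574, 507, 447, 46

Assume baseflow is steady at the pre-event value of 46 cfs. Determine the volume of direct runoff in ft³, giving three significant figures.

Direct-runoff ordinates (Q − Q_b): 0.0, 230.0, 696.0, 606.0, 528.0, 461.0, 401.0, 0.0 cfs.
ΣQ_DR = 2922 cfs.
With Δt = 1 h = 3600 s, V = ΣQ_DR · Δt = 2922 × 3600 = 1.05 × 10^7 ft³.

V ≈ 1.05 × 10^7 ft³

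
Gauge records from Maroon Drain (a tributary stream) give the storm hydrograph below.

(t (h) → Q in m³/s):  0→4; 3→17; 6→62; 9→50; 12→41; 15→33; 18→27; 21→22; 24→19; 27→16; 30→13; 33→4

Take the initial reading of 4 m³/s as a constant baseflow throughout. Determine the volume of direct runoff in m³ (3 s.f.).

V ≈ 2.81 × 10^6 m³

Direct-runoff ordinates (Q − Q_b): 0.0, 13.0, 58.0, 46.0, 37.0, 29.0, 23.0, 18.0, 15.0, 12.0, 9.0, 0.0 m³/s.
ΣQ_DR = 260.0 m³/s.
With Δt = 3 h = 10800 s, V = ΣQ_DR · Δt = 260.0 × 10800 = 2.81 × 10^6 m³.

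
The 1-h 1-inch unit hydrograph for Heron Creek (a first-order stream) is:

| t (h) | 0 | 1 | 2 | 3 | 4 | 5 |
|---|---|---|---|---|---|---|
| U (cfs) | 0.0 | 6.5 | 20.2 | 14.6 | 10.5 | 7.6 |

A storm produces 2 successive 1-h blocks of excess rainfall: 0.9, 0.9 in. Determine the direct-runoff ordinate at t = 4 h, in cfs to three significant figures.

Q ≈ 22.6 cfs

By discrete convolution, Q_j = Σ (P_i / 1 in) · U_{j−i}.
At t = 4 h (j=4): Q = (0.9/1)·10.5 + (0.9/1)·14.6 = 22.6 cfs.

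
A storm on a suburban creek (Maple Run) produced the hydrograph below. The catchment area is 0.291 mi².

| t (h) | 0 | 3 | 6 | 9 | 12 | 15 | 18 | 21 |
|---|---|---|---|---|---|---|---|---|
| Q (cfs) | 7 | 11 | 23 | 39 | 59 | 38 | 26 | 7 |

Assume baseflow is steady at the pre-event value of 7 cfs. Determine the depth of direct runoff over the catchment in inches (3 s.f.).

Direct runoff: 0.0, 4.0, 16.0, 32.0, 52.0, 31.0, 19.0, 0.0 cfs; ΣQ_DR = 154.0 cfs.
V = ΣQ_DR · Δt = 154.0 × 10800 s = 1.663 × 10^6 ft³.
Over A = 0.291 mi², depth = V / A = 2.46 in.

d ≈ 2.46 in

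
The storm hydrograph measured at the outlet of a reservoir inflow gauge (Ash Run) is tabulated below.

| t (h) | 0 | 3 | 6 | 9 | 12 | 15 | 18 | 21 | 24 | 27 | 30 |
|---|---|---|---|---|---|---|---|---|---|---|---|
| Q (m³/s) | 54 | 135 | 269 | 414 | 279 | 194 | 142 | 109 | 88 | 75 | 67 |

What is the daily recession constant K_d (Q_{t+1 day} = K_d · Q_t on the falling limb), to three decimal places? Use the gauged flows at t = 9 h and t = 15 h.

Between t = 9 h and t = 15 h the flow falls from 414 to 194 m³/s over 2×3 h = 6 h.
Per-interval ratio K = (194/414)^(1/2) = 0.6845; K_d = K^(24/3) = 0.048.

K_d ≈ 0.048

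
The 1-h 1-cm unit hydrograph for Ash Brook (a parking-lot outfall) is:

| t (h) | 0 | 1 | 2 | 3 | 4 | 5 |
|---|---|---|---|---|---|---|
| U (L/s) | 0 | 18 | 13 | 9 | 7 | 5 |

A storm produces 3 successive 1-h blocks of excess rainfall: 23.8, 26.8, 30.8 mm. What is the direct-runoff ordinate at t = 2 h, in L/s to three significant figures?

By discrete convolution, Q_j = Σ (P_i / 10 mm) · U_{j−i}.
At t = 2 h (j=2): Q = (23.8/10)·13 + (26.8/10)·18 + (30.8/10)·0 = 79.2 L/s.

Q ≈ 79.2 L/s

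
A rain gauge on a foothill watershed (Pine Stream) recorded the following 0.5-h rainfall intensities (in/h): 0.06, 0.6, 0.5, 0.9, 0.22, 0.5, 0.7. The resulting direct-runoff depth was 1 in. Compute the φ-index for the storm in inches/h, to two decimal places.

Only the 5 blocks with intensity above φ contribute runoff: 0.6, 0.5, 0.9, 0.5, 0.7 in/h.
Σ(I−φ)·Δt = d  ⇒  (0.6+0.5+0.9+0.5+0.7 − 5φ)·0.5 = 1
φ = (3.200 − 1/0.5) / 5 = 0.24 in/h.

φ ≈ 0.24 in/h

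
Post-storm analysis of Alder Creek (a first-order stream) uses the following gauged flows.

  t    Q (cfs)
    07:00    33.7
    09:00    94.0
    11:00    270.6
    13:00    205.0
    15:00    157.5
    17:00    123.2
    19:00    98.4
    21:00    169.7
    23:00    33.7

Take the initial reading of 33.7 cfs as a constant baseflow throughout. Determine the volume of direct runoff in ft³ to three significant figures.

V ≈ 6.35 × 10^6 ft³

Direct-runoff ordinates (Q − Q_b): 0.0, 60.3, 236.9, 171.3, 123.8, 89.5, 64.7, 136.0, 0.0 cfs.
ΣQ_DR = 882.5 cfs.
With Δt = 2 h = 7200 s, V = ΣQ_DR · Δt = 882.5 × 7200 = 6.35 × 10^6 ft³.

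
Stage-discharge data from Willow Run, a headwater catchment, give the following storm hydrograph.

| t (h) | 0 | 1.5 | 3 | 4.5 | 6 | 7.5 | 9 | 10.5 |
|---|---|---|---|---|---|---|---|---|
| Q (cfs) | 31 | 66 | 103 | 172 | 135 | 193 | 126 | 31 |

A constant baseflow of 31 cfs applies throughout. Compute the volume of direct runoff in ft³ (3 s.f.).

V ≈ 3.29 × 10^6 ft³

Direct-runoff ordinates (Q − Q_b): 0.0, 35.0, 72.0, 141.0, 104.0, 162.0, 95.0, 0.0 cfs.
ΣQ_DR = 609.0 cfs.
With Δt = 1.5 h = 5400 s, V = ΣQ_DR · Δt = 609.0 × 5400 = 3.29 × 10^6 ft³.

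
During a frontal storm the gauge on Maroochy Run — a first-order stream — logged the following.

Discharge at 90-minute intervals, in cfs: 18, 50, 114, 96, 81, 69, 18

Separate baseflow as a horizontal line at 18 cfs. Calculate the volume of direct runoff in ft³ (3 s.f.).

V ≈ 1.73 × 10^6 ft³

Direct-runoff ordinates (Q − Q_b): 0.0, 32.0, 96.0, 78.0, 63.0, 51.0, 0.0 cfs.
ΣQ_DR = 320.0 cfs.
With Δt = 1.5 h = 5400 s, V = ΣQ_DR · Δt = 320.0 × 5400 = 1.73 × 10^6 ft³.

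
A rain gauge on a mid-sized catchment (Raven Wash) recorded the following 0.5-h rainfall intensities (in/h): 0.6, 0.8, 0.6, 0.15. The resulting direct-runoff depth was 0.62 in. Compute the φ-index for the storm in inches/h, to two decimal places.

φ ≈ 0.25 in/h

Only the 3 blocks with intensity above φ contribute runoff: 0.6, 0.8, 0.6 in/h.
Σ(I−φ)·Δt = d  ⇒  (0.6+0.8+0.6 − 3φ)·0.5 = 0.62
φ = (2.000 − 0.62/0.5) / 3 = 0.25 in/h.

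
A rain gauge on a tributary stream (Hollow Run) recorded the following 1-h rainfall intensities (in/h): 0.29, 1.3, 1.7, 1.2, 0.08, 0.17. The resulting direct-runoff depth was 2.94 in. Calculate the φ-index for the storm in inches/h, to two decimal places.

Only the 3 blocks with intensity above φ contribute runoff: 1.3, 1.7, 1.2 in/h.
Σ(I−φ)·Δt = d  ⇒  (1.3+1.7+1.2 − 3φ)·1 = 2.94
φ = (4.200 − 2.94/1) / 3 = 0.42 in/h.

φ ≈ 0.42 in/h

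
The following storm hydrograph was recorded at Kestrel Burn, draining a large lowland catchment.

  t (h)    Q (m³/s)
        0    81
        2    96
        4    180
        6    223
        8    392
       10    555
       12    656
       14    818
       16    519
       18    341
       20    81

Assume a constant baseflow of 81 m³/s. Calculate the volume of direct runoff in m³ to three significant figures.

Direct-runoff ordinates (Q − Q_b): 0.0, 15.0, 99.0, 142.0, 311.0, 474.0, 575.0, 737.0, 438.0, 260.0, 0.0 m³/s.
ΣQ_DR = 3051 m³/s.
With Δt = 2 h = 7200 s, V = ΣQ_DR · Δt = 3051 × 7200 = 2.20 × 10^7 m³.

V ≈ 2.20 × 10^7 m³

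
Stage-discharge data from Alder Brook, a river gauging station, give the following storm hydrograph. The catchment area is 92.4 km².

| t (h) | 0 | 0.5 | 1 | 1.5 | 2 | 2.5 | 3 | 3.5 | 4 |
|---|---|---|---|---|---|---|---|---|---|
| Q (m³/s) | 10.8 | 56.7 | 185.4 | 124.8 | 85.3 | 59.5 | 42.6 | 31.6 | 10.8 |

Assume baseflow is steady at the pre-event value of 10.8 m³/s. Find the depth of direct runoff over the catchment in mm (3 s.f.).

d ≈ 9.94 mm

Direct runoff: 0.0, 45.9, 174.6, 114.0, 74.5, 48.7, 31.8, 20.8, 0.0 m³/s; ΣQ_DR = 510.3 m³/s.
V = ΣQ_DR · Δt = 510.3 × 1800 s = 9.185 × 10^5 m³.
Over A = 92.4 km², depth = V / A = 9.94 mm.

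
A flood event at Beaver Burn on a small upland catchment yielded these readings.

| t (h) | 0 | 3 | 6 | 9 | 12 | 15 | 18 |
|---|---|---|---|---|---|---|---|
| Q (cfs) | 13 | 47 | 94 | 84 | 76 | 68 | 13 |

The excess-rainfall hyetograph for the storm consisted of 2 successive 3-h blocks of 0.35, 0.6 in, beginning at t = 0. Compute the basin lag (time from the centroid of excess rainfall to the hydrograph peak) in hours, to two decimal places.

Centroid of excess rainfall: t_c = Σ P_i·t̄_i / ΣP_i = 3.3947 h (block centres at 1.5, 4.5 h).
Hydrograph peak occurs at t = 6 h, so basin lag t_L = 6 − 3.3947 = 2.61 h.

t_L ≈ 2.61 h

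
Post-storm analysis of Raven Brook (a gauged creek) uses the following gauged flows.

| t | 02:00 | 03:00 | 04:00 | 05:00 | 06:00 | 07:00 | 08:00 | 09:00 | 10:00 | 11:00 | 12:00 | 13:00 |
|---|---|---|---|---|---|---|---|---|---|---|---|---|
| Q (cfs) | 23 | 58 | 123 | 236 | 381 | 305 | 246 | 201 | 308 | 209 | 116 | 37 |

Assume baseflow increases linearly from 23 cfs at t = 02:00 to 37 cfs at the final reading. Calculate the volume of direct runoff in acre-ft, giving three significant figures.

V ≈ 156 acre-ft

Direct-runoff ordinates (Q − Q_b): 0.00, 33.73, 97.45, 209.18, 352.91, 275.64, 215.36, 169.09, 274.82, 174.55, 80.27, 0.00 cfs.
ΣQ_DR = 1883 cfs.
With Δt = 1 h = 3600 s, V = ΣQ_DR · Δt = 1883 × 3600 = 6.78 × 10^6 ft³ = 156 acre-ft.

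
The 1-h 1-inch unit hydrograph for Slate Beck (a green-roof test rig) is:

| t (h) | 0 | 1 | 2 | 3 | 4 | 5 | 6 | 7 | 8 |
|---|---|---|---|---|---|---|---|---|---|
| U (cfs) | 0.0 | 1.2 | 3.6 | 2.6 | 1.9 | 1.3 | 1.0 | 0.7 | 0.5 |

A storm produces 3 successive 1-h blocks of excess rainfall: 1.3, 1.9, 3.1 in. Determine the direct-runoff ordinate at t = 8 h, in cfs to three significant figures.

Q ≈ 5.08 cfs

By discrete convolution, Q_j = Σ (P_i / 1 in) · U_{j−i}.
At t = 8 h (j=8): Q = (1.3/1)·0.5 + (1.9/1)·0.7 + (3.1/1)·1.0 = 5.08 cfs.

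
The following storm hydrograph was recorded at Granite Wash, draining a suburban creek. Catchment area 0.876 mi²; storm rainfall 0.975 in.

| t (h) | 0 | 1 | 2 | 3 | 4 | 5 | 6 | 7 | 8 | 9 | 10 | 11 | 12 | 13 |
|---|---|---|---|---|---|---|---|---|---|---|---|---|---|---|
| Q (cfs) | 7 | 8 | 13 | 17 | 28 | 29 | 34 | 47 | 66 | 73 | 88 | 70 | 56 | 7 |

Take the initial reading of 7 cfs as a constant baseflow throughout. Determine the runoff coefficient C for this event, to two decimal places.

C ≈ 0.81

ΣQ_DR = 445.0 cfs; V = ΣQ_DR·Δt = 1.602 × 10^6 ft³.
Runoff depth d = V / A = 0.7872 in.
C = d / P = 0.7872 / 0.975 = 0.81.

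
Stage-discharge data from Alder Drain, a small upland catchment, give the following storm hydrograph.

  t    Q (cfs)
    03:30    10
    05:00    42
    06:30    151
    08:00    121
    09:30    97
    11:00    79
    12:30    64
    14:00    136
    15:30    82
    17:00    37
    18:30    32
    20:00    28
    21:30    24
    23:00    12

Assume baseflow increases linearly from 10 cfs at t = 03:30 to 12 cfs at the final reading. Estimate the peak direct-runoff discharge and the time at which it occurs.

Q_p = 140.69 cfs at t = 06:30

Subtracting baseflow gives direct-runoff ordinates: 0.00, 31.85, 140.69, 110.54, 86.38, 68.23, 53.08, 124.92, 70.77, 25.62, 20.46, 16.31, 12.15, 0.00 cfs.
The maximum is 140.69 cfs, occurring at the reading for t = 06:30.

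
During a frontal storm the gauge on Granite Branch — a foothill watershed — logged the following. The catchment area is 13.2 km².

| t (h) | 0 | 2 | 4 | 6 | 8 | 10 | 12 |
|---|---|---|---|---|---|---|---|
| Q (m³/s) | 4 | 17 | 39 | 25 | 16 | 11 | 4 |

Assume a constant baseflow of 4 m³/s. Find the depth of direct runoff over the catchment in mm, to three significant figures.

Direct runoff: 0.0, 13.0, 35.0, 21.0, 12.0, 7.0, 0.0 m³/s; ΣQ_DR = 88.00 m³/s.
V = ΣQ_DR · Δt = 88.00 × 7200 s = 6.336 × 10^5 m³.
Over A = 13.2 km², depth = V / A = 48.0 mm.

d ≈ 48.0 mm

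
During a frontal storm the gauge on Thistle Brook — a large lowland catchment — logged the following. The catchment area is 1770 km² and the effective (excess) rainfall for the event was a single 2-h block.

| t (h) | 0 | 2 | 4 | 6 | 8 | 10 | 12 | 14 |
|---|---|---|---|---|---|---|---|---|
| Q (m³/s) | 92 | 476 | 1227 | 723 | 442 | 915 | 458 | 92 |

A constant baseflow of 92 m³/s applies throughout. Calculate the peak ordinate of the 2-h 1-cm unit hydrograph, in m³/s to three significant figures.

Direct runoff: 0.0, 384.0, 1135.0, 631.0, 350.0, 823.0, 366.0, 0.0 m³/s; ΣQ_DR = 3689 m³/s, peak = 1135.0 m³/s.
Runoff depth d = ΣQ_DR·Δt / A = 3689 × 7200 / (1770 km²) = 15.01 mm.
The 1-cm UH is the DRH scaled by (10 mm)/d, so U_p = 1135.0 × 10/15.01 = 756 m³/s.

U_p ≈ 756 m³/s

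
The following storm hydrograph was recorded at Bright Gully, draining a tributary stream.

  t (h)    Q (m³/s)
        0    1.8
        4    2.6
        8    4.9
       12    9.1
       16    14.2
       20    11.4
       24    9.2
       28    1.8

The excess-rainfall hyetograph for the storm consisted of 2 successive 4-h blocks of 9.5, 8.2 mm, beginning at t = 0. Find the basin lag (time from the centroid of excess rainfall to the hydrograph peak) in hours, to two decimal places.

t_L ≈ 12.15 h

Centroid of excess rainfall: t_c = Σ P_i·t̄_i / ΣP_i = 3.8531 h (block centres at 2, 6 h).
Hydrograph peak occurs at t = 16 h, so basin lag t_L = 16 − 3.8531 = 12.15 h.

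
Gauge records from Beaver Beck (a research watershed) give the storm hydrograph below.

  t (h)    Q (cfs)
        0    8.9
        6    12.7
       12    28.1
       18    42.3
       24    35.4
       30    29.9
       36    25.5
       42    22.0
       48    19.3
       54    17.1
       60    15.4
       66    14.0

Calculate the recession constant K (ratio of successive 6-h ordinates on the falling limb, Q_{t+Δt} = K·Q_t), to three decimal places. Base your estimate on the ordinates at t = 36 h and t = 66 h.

K ≈ 0.887

Using the recession-limb readings at t = 36 h and t = 66 h: Q falls from 25.5 to 14.0 cfs over 5 intervals.
K = (Q₂/Q₁)^(1/5) = (14.0/25.5)^(1/5) = 0.887.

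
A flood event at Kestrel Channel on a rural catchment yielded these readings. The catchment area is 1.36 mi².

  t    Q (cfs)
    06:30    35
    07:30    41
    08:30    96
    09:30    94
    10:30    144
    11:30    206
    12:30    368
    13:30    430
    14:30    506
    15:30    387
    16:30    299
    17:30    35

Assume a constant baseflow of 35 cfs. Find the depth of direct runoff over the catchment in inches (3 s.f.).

Direct runoff: 0.0, 6.0, 61.0, 59.0, 109.0, 171.0, 333.0, 395.0, 471.0, 352.0, 264.0, 0.0 cfs; ΣQ_DR = 2221 cfs.
V = ΣQ_DR · Δt = 2221 × 3600 s = 7.996 × 10^6 ft³.
Over A = 1.36 mi², depth = V / A = 2.53 in.

d ≈ 2.53 in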